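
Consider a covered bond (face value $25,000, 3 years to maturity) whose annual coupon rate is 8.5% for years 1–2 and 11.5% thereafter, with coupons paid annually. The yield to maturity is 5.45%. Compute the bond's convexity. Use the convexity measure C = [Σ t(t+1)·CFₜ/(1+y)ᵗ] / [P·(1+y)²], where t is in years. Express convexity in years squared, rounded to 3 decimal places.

With y = 0.0545:
  t   CF        PV=CF/(1+0.0545)^t    t·PV        t(t+1)·PV
  1     2,125.00     2,015.1731     2,015.1731       4,030.3461
  2     2,125.00     1,911.0223     3,822.0447      11,466.1341
  3    27,875.00    23,772.5147    71,317.5440     285,270.1759
  Σ                 27,698.7101    77,154.7617     300,766.6561
P = 27,698.7101.
Convexity = Σ t(t+1)·PV / [P·(1+y)²] = 300,766.6561 / (27,698.7101 × 1.111970) = 9.76511.

9.765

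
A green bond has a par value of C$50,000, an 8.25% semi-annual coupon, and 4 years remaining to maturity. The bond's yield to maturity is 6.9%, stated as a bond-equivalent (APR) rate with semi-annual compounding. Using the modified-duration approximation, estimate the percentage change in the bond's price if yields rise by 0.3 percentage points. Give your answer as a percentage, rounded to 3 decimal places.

-1.015%

Periodic yield y = 0.0345. Modified duration first:
  t   CF        PV=CF/(1+0.0345)^t    t·PV
  1     2,062.50     1,993.7168     1,993.7168
  2     2,062.50     1,927.2274     3,854.4549
  3     2,062.50     1,862.9555     5,588.8664
  4     2,062.50     1,800.8269     7,203.3077
  5     2,062.50     1,740.7704     8,703.8518
  6     2,062.50     1,682.7166    10,096.2998
  7     2,062.50     1,626.5990    11,386.1928
  8    52,062.50    39,689.9963   317,519.9706
  Σ                 52,324.8089   366,346.6607
P = 52,324.8089; D_Mac = 7.00140 half-year periods = 3.50070 yrs; D_mod = 3.50070/(1+0.0345) = 3.38395 yrs.
ΔP/P ≈ -D_mod · Δy = -3.38395 × (+0.003) = -0.010152 = -1.0152%.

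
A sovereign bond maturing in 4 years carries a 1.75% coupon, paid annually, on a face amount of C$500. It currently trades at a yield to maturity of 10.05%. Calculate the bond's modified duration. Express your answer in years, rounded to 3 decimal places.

3.524 years

Periodic yield y = 0.1005. First find Macaulay duration:
  t   CF        PV=CF/(1+0.1005)^t    t·PV
  1         8.75         7.9509         7.9509
  2         8.75         7.2248        14.4497
  3         8.75         6.5650        19.6951
  4       508.75       346.8520     1,387.4081
  Σ                    368.5928     1,429.5038
P = 368.5928; Macaulay duration = 1,429.5038 / 368.5928 = 3.87827 years.
Modified duration = D_Mac / (1 + y) = 3.87827 / 1.1005 = 3.52410 years.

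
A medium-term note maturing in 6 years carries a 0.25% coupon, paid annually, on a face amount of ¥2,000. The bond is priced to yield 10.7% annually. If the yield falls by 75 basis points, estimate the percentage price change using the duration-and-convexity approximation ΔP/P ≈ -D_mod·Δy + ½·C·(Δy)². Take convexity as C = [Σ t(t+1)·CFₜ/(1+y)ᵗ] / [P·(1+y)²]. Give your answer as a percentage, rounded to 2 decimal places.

+4.12%

With y = 0.107:
  t   CF        PV=CF/(1+0.107)^t    t·PV        t(t+1)·PV
  1         5.00         4.5167         4.5167           9.0334
  2         5.00         4.0801         8.1603          24.4808
  3         5.00         3.6858        11.0573          44.2291
  4         5.00         3.3295        13.3180          66.5901
  5         5.00         3.0077        15.0384          90.2305
  6     2,005.00     1,089.5036     6,537.0213      45,759.1493
  Σ                  1,108.1234     6,589.1120      45,993.7132
P = 1,108.1234; D_Mac = 5.94619 yrs; D_mod = 5.37145 yrs; C = 33.86999.
Duration effect: -5.37145 × (-0.0075) = +0.040286
Convexity effect: 0.5 × 33.86999 × (-0.0075)² = +0.0009526
ΔP/P ≈ +0.040286 + 0.0009526 = +0.041238 = +4.1238%.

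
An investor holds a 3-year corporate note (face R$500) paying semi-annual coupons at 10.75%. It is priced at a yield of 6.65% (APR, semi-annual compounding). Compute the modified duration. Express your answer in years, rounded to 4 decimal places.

Periodic yield y = 0.03325. First find Macaulay duration:
  t   CF        PV=CF/(1+0.03325)^t    t·PV
  1       26.875        26.0102        26.0102
  2       26.875        25.1732        50.3463
  3       26.875        24.3631        73.0892
  4       26.875        23.5791        94.3163
  5       26.875        22.8203       114.1015
  6      526.875       432.9873     2,597.9235
  Σ                    554.9330     2,955.7870
P = 554.9330; Macaulay duration = 2,955.7870 / 554.9330 = 5.32639 half-year periods = 2.66319 years.
Modified duration = D_Mac / (1 + y) = 2.66319 / 1.03325 = 2.57749 years.

2.5775 years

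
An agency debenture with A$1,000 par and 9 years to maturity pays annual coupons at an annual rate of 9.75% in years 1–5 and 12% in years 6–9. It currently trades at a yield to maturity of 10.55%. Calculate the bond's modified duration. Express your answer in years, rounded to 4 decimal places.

Periodic yield y = 0.1055. First find Macaulay duration:
  t   CF        PV=CF/(1+0.1055)^t    t·PV
  1        97.50        88.1954        88.1954
  2        97.50        79.7787       159.5575
  3        97.50        72.1653       216.4959
  4        97.50        65.2784       261.1137
  5        97.50        59.0488       295.2439
  6       120.00        65.7399       394.4392
  7       120.00        59.4662       416.2632
  8       120.00        53.7912       430.3296
  9     1,120.00       454.1395     4,087.2557
  Σ                    997.6034     6,348.8940
P = 997.6034; Macaulay duration = 6,348.8940 / 997.6034 = 6.36415 years.
Modified duration = D_Mac / (1 + y) = 6.36415 / 1.1055 = 5.75680 years.

5.7568 years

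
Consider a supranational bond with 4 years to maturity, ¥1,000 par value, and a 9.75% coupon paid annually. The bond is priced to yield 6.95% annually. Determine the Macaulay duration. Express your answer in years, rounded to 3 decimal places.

3.522 years

Periodic yield y = 0.0695. Discount each cash flow and weight by its year:
  t   CF        PV=CF/(1+0.0695)^t    t·PV
  1        97.50        91.1641        91.1641
  2        97.50        85.2399       170.4798
  3        97.50        79.7007       239.1022
  4     1,097.50       838.8443     3,355.3773
  Σ                  1,094.9491     3,856.1234
Price P = Σ PV = 1,094.9491.
Macaulay duration = Σ(t·PV) / P = 3,856.1234 / 1,094.9491 = 3.52174 years.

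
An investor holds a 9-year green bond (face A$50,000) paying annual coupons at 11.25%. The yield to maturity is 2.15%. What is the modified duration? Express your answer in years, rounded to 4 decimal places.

6.6830 years

Periodic yield y = 0.0215. First find Macaulay duration:
  t   CF        PV=CF/(1+0.0215)^t    t·PV
  1     5,625.00     5,506.6079     5,506.6079
  2     5,625.00     5,390.7077    10,781.4154
  3     5,625.00     5,277.2469    15,831.7407
  4     5,625.00     5,166.1742    20,664.6966
  5     5,625.00     5,057.4392    25,287.1961
  6     5,625.00     4,950.9929    29,705.9572
  7     5,625.00     4,846.7870    33,927.5087
  8     5,625.00     4,744.7743    37,958.1944
  9    55,625.00    45,932.9867   413,396.8801
  Σ                 86,873.7167   593,060.1972
P = 86,873.7167; Macaulay duration = 593,060.1972 / 86,873.7167 = 6.82669 years.
Modified duration = D_Mac / (1 + y) = 6.82669 / 1.0215 = 6.68301 years.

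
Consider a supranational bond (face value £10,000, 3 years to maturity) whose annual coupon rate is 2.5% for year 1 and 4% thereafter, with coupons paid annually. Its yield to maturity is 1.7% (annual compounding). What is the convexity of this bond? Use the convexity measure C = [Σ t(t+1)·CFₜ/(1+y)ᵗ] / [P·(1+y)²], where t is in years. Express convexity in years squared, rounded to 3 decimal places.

11.163

With y = 0.017:
  t   CF        PV=CF/(1+0.017)^t    t·PV        t(t+1)·PV
  1       250.00       245.8210       245.8210         491.6421
  2       400.00       386.7391       773.4782       2,320.4346
  3    10,400.00     9,887.1354    29,661.4061     118,645.6245
  Σ                 10,519.6955    30,680.7054     121,457.7012
P = 10,519.6955.
Convexity = Σ t(t+1)·PV / [P·(1+y)²] = 121,457.7012 / (10,519.6955 × 1.034289) = 11.16298.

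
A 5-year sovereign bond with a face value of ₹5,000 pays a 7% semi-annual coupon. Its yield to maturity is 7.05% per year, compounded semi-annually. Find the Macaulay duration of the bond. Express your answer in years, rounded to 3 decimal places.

Periodic yield y = 0.03525. Discount each cash flow and weight by its period:
  t   CF        PV=CF/(1+0.03525)^t    t·PV
  1       175.00       169.0413       169.0413
  2       175.00       163.2855       326.5710
  3       175.00       157.7257       473.1770
  4       175.00       152.3551       609.4205
  5       175.00       147.1675       735.8374
  6       175.00       142.1565       852.9388
  7       175.00       137.3161       961.2125
  8       175.00       132.6405     1,061.1240
  9       175.00       128.1241     1,153.1171
  10    5,175.00     3,659.8051    36,598.0514
  Σ                  4,989.6173    42,940.4909
Price P = Σ PV = 4,989.6173.
Macaulay duration = Σ(t·PV) / P = 42,940.4909 / 4,989.6173 = 8.60597 half-year periods.
In years: 8.60597 / 2 = 4.30298 years.

4.303 years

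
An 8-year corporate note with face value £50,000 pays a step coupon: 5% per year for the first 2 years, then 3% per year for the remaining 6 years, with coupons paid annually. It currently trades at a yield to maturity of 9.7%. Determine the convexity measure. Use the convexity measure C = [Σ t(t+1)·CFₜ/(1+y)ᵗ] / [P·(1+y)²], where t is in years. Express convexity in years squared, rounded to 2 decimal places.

With y = 0.097:
  t   CF        PV=CF/(1+0.097)^t    t·PV        t(t+1)·PV
  1     2,500.00     2,278.9426     2,278.9426       4,557.8851
  2     2,500.00     2,077.4317     4,154.8634      12,464.5902
  3     1,500.00     1,136.2434     3,408.7302      13,634.9209
  4     1,500.00     1,035.7734     4,143.0936      20,715.4678
  5     1,500.00       944.1872     4,720.9361      28,325.6168
  6     1,500.00       860.6994     5,164.1963      36,149.3742
  7     1,500.00       784.5938     5,492.1565      43,937.2522
  8    51,500.00    24,555.8068   196,446.4547   1,768,018.0923
  Σ                 33,673.6783   225,809.3734   1,927,803.1995
P = 33,673.6783.
Convexity = Σ t(t+1)·PV / [P·(1+y)²] = 1,927,803.1995 / (33,673.6783 × 1.203409) = 47.57282.

47.57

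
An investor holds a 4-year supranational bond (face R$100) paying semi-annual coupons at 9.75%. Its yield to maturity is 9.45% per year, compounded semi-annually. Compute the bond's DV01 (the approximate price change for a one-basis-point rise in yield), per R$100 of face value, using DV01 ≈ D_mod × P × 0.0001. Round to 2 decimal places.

R$0.03

Periodic yield y = 0.04725.
  t   CF        PV=CF/(1+0.04725)^t    t·PV
  1        4.875         4.6550         4.6550
  2        4.875         4.4450         8.8900
  3        4.875         4.2445        12.7334
  4        4.875         4.0530        16.2119
  5        4.875         3.8701        19.3505
  6        4.875         3.6955        22.1730
  7        4.875         3.5288        24.7013
  8      104.875        72.4885       579.9079
  Σ                    100.9804       688.6231
P = 100.9804; D_Mac = 6.81938 half-year periods = 3.40969 yrs; D_mod = 3.25585 yrs.
DV01 ≈ 3.25585 × 100.9804 × 0.0001 = 0.032878.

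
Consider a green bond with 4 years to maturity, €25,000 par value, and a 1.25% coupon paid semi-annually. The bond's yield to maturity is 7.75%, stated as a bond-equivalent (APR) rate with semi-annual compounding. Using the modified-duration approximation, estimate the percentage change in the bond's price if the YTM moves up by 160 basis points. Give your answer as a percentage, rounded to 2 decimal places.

Periodic yield y = 0.03875. Modified duration first:
  t   CF        PV=CF/(1+0.03875)^t    t·PV
  1       156.25       150.4212       150.4212
  2       156.25       144.8098       289.6196
  3       156.25       139.4077       418.2232
  4       156.25       134.2072       536.8289
  5       156.25       129.2007       646.0035
  6       156.25       124.3809       746.2856
  7       156.25       119.7410       838.1868
  8    25,156.25    18,559.1297   148,473.0379
  Σ                 19,501.2983   152,098.6066
P = 19,501.2983; D_Mac = 7.79941 half-year periods = 3.89970 yrs; D_mod = 3.89970/(1+0.03875) = 3.75423 yrs.
ΔP/P ≈ -D_mod · Δy = -3.75423 × (+0.016) = -0.060068 = -6.0068%.

-6.01%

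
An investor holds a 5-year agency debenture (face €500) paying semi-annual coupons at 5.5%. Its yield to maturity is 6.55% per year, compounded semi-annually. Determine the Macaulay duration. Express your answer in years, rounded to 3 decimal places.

Periodic yield y = 0.03275. Discount each cash flow and weight by its period:
  t   CF        PV=CF/(1+0.03275)^t    t·PV
  1        13.75        13.3140        13.3140
  2        13.75        12.8918        25.7835
  3        13.75        12.4829        37.4488
  4        13.75        12.0871        48.3484
  5        13.75        11.7038        58.5190
  6        13.75        11.3327        67.9959
  7        13.75        10.9733        76.8129
  8        13.75        10.6253        85.0024
  9        13.75        10.2884        92.5952
  10      513.75       372.2201     3,722.2008
  Σ                    477.9192     4,228.0209
Price P = Σ PV = 477.9192.
Macaulay duration = Σ(t·PV) / P = 4,228.0209 / 477.9192 = 8.84673 half-year periods.
In years: 8.84673 / 2 = 4.42336 years.

4.423 years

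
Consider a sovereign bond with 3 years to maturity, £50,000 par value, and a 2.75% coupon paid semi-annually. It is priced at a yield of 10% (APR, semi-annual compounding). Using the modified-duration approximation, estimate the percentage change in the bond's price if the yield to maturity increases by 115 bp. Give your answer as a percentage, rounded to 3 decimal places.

-3.162%

Periodic yield y = 0.05. Modified duration first:
  t   CF        PV=CF/(1+0.05)^t    t·PV
  1       687.50       654.7619       654.7619
  2       687.50       623.5828     1,247.1655
  3       687.50       593.8883     1,781.6650
  4       687.50       565.6080     2,262.4318
  5       687.50       538.6742     2,693.3712
  6    50,687.50    37,823.7929   226,942.7575
  Σ                 40,800.3081   235,582.1530
P = 40,800.3081; D_Mac = 5.77403 half-year periods = 2.88701 yrs; D_mod = 2.88701/(1+0.05) = 2.74954 yrs.
ΔP/P ≈ -D_mod · Δy = -2.74954 × (+0.0115) = -0.031620 = -3.1620%.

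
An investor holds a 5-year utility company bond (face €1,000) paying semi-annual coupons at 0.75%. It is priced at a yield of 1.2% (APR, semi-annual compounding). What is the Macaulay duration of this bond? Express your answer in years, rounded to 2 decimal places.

Periodic yield y = 0.006. Discount each cash flow and weight by its period:
  t   CF        PV=CF/(1+0.006)^t    t·PV
  1         3.75         3.7276         3.7276
  2         3.75         3.7054         7.4108
  3         3.75         3.6833        11.0499
  4         3.75         3.6613        14.6453
  5         3.75         3.6395        18.1975
  6         3.75         3.6178        21.7067
  7         3.75         3.5962        25.1735
  8         3.75         3.5748        28.5981
  9         3.75         3.5534        31.9810
  10    1,003.75       945.4656     9,454.6564
  Σ                    978.2250     9,617.1469
Price P = Σ PV = 978.2250.
Macaulay duration = Σ(t·PV) / P = 9,617.1469 / 978.2250 = 9.83122 half-year periods.
In years: 9.83122 / 2 = 4.91561 years.

4.92 years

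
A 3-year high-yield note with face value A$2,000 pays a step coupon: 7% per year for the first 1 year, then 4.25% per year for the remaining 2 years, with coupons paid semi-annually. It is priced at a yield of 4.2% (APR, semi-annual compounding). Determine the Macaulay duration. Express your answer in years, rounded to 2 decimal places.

Periodic yield y = 0.021. Discount each cash flow and weight by its period:
  t   CF        PV=CF/(1+0.021)^t    t·PV
  1        70.00        68.5602        68.5602
  2        70.00        67.1501       134.3002
  3        42.50        39.9311       119.7934
  4        42.50        39.1098       156.4393
  5        42.50        38.3054       191.5271
  6     2,042.50     1,803.0493    10,818.2961
  Σ                  2,056.1061    11,488.9163
Price P = Σ PV = 2,056.1061.
Macaulay duration = Σ(t·PV) / P = 11,488.9163 / 2,056.1061 = 5.58771 half-year periods.
In years: 5.58771 / 2 = 2.79385 years.

2.79 years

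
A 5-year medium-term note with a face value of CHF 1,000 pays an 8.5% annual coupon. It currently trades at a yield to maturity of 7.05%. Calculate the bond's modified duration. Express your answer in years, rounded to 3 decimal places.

4.015 years

Periodic yield y = 0.0705. First find Macaulay duration:
  t   CF        PV=CF/(1+0.0705)^t    t·PV
  1        85.00        79.4021        79.4021
  2        85.00        74.1730       148.3459
  3        85.00        69.2881       207.8644
  4        85.00        64.7250       258.9001
  5     1,085.00       771.7851     3,858.9254
  Σ                  1,059.3734     4,553.4380
P = 1,059.3734; Macaulay duration = 4,553.4380 / 1,059.3734 = 4.29824 years.
Modified duration = D_Mac / (1 + y) = 4.29824 / 1.0705 = 4.01517 years.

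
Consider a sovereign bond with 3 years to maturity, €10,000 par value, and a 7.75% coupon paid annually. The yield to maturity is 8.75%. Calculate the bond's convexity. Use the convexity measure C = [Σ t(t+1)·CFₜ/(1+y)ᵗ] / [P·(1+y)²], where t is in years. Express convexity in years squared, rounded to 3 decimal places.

9.187

With y = 0.0875:
  t   CF        PV=CF/(1+0.0875)^t    t·PV        t(t+1)·PV
  1       775.00       712.6437       712.6437       1,425.2874
  2       775.00       655.3045     1,310.6091       3,931.8272
  3    10,775.00     8,377.7902    25,133.3707     100,533.4828
  Σ                  9,745.7384    27,156.6234     105,890.5973
P = 9,745.7384.
Convexity = Σ t(t+1)·PV / [P·(1+y)²] = 105,890.5973 / (9,745.7384 × 1.182656) = 9.18722.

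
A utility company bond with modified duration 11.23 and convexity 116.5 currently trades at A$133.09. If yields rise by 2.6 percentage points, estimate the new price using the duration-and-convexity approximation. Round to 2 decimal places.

A$99.47

Duration effect: -D_mod·Δy = -11.23 × (+0.026) = -0.291980
Convexity effect: ½·C·(Δy)² = 0.5 × 116.5 × (0.026)² = +0.0393770
ΔP/P ≈ -0.291980 + 0.0393770 = -0.252603
New price ≈ 133.09 × (1 - 0.252603) = 99.47106673.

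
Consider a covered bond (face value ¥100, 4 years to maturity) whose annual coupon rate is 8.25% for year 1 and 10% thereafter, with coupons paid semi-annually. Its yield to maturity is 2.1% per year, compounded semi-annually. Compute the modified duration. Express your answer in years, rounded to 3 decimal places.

Periodic yield y = 0.0105. First find Macaulay duration:
  t   CF        PV=CF/(1+0.0105)^t    t·PV
  1        4.125         4.0821         4.0821
  2        4.125         4.0397         8.0794
  3        5.000         4.8458        14.5373
  4        5.000         4.7954        19.1816
  5        5.000         4.7456        23.7279
  6        5.000         4.6963        28.1776
  7        5.000         4.6475        32.5322
  8      105.000        96.5826       772.6606
  Σ                    128.4349       902.9786
P = 128.4349; Macaulay duration = 902.9786 / 128.4349 = 7.03063 half-year periods = 3.51532 years.
Modified duration = D_Mac / (1 + y) = 3.51532 / 1.0105 = 3.47879 years.

3.479 years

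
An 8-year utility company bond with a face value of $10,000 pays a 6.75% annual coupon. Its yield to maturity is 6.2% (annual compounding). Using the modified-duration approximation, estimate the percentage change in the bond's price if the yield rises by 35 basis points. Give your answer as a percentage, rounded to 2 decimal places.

-2.13%

Periodic yield y = 0.062. Modified duration first:
  t   CF        PV=CF/(1+0.062)^t    t·PV
  1       675.00       635.5932       635.5932
  2       675.00       598.4870     1,196.9740
  3       675.00       563.5471     1,690.6413
  4       675.00       530.6470     2,122.5880
  5       675.00       499.6676     2,498.3380
  6       675.00       470.4968     2,822.9808
  7       675.00       443.0290     3,101.2030
  8    10,675.00     6,597.3838    52,779.0704
  Σ                 10,338.8515    66,847.3887
P = 10,338.8515; D_Mac = 6.46565 yrs; D_mod = 6.46565/(1+0.062) = 6.08818 yrs.
ΔP/P ≈ -D_mod · Δy = -6.08818 × (+0.0035) = -0.021309 = -2.1309%.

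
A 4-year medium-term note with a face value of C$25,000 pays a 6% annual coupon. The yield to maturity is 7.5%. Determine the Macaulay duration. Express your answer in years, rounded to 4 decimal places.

Periodic yield y = 0.075. Discount each cash flow and weight by its year:
  t   CF        PV=CF/(1+0.075)^t    t·PV
  1     1,500.00     1,395.3488     1,395.3488
  2     1,500.00     1,297.9989     2,595.9978
  3     1,500.00     1,207.4409     3,622.3226
  4    26,500.00    19,843.2140    79,372.8562
  Σ                 23,744.0026    86,986.5254
Price P = Σ PV = 23,744.0026.
Macaulay duration = Σ(t·PV) / P = 86,986.5254 / 23,744.0026 = 3.66352 years.

3.6635 years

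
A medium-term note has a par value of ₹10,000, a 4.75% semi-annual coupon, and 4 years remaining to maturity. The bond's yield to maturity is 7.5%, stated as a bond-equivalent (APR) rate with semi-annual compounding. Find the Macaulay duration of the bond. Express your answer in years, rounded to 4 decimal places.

3.6709 years

Periodic yield y = 0.0375. Discount each cash flow and weight by its period:
  t   CF        PV=CF/(1+0.0375)^t    t·PV
  1       237.50       228.9157       228.9157
  2       237.50       220.6416       441.2832
  3       237.50       212.6666       637.9998
  4       237.50       204.9799       819.9194
  5       237.50       197.5709       987.8547
  6       237.50       190.4298     1,142.5790
  7       237.50       183.5468     1,284.8278
  8    10,237.50     7,625.8643    61,006.9142
  Σ                  9,064.6156    66,550.2939
Price P = Σ PV = 9,064.6156.
Macaulay duration = Σ(t·PV) / P = 66,550.2939 / 9,064.6156 = 7.34177 half-year periods.
In years: 7.34177 / 2 = 3.67088 years.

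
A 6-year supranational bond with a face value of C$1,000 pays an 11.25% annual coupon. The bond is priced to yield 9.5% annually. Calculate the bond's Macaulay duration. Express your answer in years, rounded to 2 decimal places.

4.72 years

Periodic yield y = 0.095. Discount each cash flow and weight by its year:
  t   CF        PV=CF/(1+0.095)^t    t·PV
  1       112.50       102.7397       102.7397
  2       112.50        93.8262       187.6525
  3       112.50        85.6861       257.0582
  4       112.50        78.2521       313.0084
  5       112.50        71.4631       357.3156
  6     1,112.50       645.3797     3,872.2782
  Σ                  1,077.3469     5,090.0526
Price P = Σ PV = 1,077.3469.
Macaulay duration = Σ(t·PV) / P = 5,090.0526 / 1,077.3469 = 4.72462 years.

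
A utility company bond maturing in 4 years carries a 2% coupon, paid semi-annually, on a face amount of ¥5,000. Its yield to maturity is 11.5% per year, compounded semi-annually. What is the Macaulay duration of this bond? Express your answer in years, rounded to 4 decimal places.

3.8306 years

Periodic yield y = 0.0575. Discount each cash flow and weight by its period:
  t   CF        PV=CF/(1+0.0575)^t    t·PV
  1        50.00        47.2813        47.2813
  2        50.00        44.7105        89.4209
  3        50.00        42.2794       126.8382
  4        50.00        39.9805       159.9221
  5        50.00        37.8066       189.0332
  6        50.00        35.7510       214.5058
  7        50.00        33.8071       236.6494
  8     5,050.00     3,228.8537    25,830.8297
  Σ                  3,510.4701    26,894.4807
Price P = Σ PV = 3,510.4701.
Macaulay duration = Σ(t·PV) / P = 26,894.4807 / 3,510.4701 = 7.66122 half-year periods.
In years: 7.66122 / 2 = 3.83061 years.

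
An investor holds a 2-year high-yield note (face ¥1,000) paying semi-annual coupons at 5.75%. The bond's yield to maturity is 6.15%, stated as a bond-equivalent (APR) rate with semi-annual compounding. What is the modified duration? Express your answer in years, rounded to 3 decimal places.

1.860 years

Periodic yield y = 0.03075. First find Macaulay duration:
  t   CF        PV=CF/(1+0.03075)^t    t·PV
  1        28.75        27.8923        27.8923
  2        28.75        27.0602        54.1204
  3        28.75        26.2529        78.7588
  4     1,028.75       911.3737     3,645.4947
  Σ                    992.5791     3,806.2662
P = 992.5791; Macaulay duration = 3,806.2662 / 992.5791 = 3.83472 half-year periods = 1.91736 years.
Modified duration = D_Mac / (1 + y) = 1.91736 / 1.03075 = 1.86016 years.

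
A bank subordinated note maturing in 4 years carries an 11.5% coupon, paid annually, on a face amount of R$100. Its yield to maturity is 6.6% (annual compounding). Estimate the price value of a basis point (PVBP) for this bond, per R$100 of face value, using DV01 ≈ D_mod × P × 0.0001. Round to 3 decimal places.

Periodic yield y = 0.066.
  t   CF        PV=CF/(1+0.066)^t    t·PV
  1        11.50        10.7880        10.7880
  2        11.50        10.1201        20.2401
  3        11.50         9.4935        28.4805
  4       111.50        86.3468       345.3870
  Σ                    116.7483       404.8957
P = 116.7483; D_Mac = 3.46811 yrs; D_mod = 3.25338 yrs.
DV01 ≈ 3.25338 × 116.7483 × 0.0001 = 0.037983.

R$0.038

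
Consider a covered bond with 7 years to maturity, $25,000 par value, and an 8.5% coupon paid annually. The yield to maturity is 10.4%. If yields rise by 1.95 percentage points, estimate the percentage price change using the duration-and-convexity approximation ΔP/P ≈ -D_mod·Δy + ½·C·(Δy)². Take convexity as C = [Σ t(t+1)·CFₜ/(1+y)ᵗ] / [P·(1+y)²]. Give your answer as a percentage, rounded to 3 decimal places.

-9.046%

With y = 0.104:
  t   CF        PV=CF/(1+0.104)^t    t·PV        t(t+1)·PV
  1     2,125.00     1,924.8188     1,924.8188       3,849.6377
  2     2,125.00     1,743.4953     3,486.9907      10,460.9720
  3     2,125.00     1,579.2530     4,737.7590      18,951.0362
  4     2,125.00     1,430.4828     5,721.9312      28,609.6560
  5     2,125.00     1,295.7272     6,478.6359      38,871.8153
  6     2,125.00     1,173.6659     7,041.9955      49,293.9686
  7    27,125.00    13,570.1995    94,991.3967     759,931.1732
  Σ                 22,717.6426   124,383.5278     909,968.2589
P = 22,717.6426; D_Mac = 5.47520 yrs; D_mod = 4.95942 yrs; C = 32.86433.
Duration effect: -4.95942 × (+0.0195) = -0.096709
Convexity effect: 0.5 × 32.86433 × (0.0195)² = +0.0062483
ΔP/P ≈ -0.096709 + 0.0062483 = -0.090460 = -9.0460%.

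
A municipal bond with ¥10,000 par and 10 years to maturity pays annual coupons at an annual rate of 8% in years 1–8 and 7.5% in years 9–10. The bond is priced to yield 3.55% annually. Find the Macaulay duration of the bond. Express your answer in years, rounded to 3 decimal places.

Periodic yield y = 0.0355. Discount each cash flow and weight by its year:
  t   CF        PV=CF/(1+0.0355)^t    t·PV
  1       800.00       772.5736       772.5736
  2       800.00       746.0875     1,492.1751
  3       800.00       720.5094     2,161.5283
  4       800.00       695.8083     2,783.2330
  5       800.00       671.9539     3,359.7694
  6       800.00       648.9173     3,893.5039
  7       800.00       626.6705     4,386.6936
  8       800.00       605.1864     4,841.4912
  9       750.00       547.9114     4,931.2026
  10   10,750.00     7,584.1590    75,841.5905
  Σ                 13,619.7774   104,463.7613
Price P = Σ PV = 13,619.7774.
Macaulay duration = Σ(t·PV) / P = 104,463.7613 / 13,619.7774 = 7.67001 years.

7.670 years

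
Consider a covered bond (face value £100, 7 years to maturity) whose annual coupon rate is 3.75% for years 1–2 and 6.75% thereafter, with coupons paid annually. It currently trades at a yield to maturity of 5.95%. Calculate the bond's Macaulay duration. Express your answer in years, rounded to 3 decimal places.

6.075 years

Periodic yield y = 0.0595. Discount each cash flow and weight by its year:
  t   CF        PV=CF/(1+0.0595)^t    t·PV
  1         3.75         3.5394         3.5394
  2         3.75         3.3406         6.6813
  3         6.75         5.6755        17.0264
  4         6.75         5.3567        21.4269
  5         6.75         5.0559        25.2795
  6         6.75         4.7720        28.6318
  7       106.75        71.2297       498.6079
  Σ                     98.9698       601.1933
Price P = Σ PV = 98.9698.
Macaulay duration = Σ(t·PV) / P = 601.1933 / 98.9698 = 6.07451 years.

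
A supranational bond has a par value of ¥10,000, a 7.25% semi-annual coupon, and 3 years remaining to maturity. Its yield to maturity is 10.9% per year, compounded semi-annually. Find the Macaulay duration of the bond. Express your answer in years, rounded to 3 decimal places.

Periodic yield y = 0.0545. Discount each cash flow and weight by its period:
  t   CF        PV=CF/(1+0.0545)^t    t·PV
  1       362.50       343.7648       343.7648
  2       362.50       325.9979       651.9959
  3       362.50       309.1493       927.4479
  4       362.50       293.1714     1,172.6858
  5       362.50       278.0194     1,390.0970
  6    10,362.50     7,536.7661    45,220.5968
  Σ                  9,086.8690    49,706.5881
Price P = Σ PV = 9,086.8690.
Macaulay duration = Σ(t·PV) / P = 49,706.5881 / 9,086.8690 = 5.47016 half-year periods.
In years: 5.47016 / 2 = 2.73508 years.

2.735 years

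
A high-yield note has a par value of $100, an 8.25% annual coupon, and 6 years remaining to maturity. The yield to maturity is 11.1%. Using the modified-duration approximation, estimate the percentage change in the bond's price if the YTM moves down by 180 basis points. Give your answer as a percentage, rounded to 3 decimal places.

Periodic yield y = 0.111. Modified duration first:
  t   CF        PV=CF/(1+0.111)^t    t·PV
  1         8.25         7.4257         7.4257
  2         8.25         6.6838        13.3677
  3         8.25         6.0161        18.0482
  4         8.25         5.4150        21.6600
  5         8.25         4.8740        24.3699
  6       108.25        57.5630       345.3781
  Σ                     87.9776       430.2495
P = 87.9776; D_Mac = 4.89044 yrs; D_mod = 4.89044/(1+0.111) = 4.40184 yrs.
ΔP/P ≈ -D_mod · Δy = -4.40184 × (-0.018) = +0.079233 = +7.9233%.

+7.923%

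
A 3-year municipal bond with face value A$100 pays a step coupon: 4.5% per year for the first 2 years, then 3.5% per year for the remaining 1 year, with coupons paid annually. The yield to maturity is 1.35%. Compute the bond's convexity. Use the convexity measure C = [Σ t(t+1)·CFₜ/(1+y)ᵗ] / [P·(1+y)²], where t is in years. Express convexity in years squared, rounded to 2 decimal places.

With y = 0.0135:
  t   CF        PV=CF/(1+0.0135)^t    t·PV        t(t+1)·PV
  1         4.50         4.4401         4.4401           8.8801
  2         4.50         4.3809         8.7618          26.2855
  3       103.50        99.4189       298.2568       1,193.0272
  Σ                    108.2399       311.4587       1,228.1928
P = 108.2399.
Convexity = Σ t(t+1)·PV / [P·(1+y)²] = 1,228.1928 / (108.2399 × 1.027182) = 11.04668.

11.05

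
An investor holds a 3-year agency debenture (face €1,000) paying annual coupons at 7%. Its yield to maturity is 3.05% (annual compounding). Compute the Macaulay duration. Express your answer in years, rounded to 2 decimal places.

2.82 years

Periodic yield y = 0.0305. Discount each cash flow and weight by its year:
  t   CF        PV=CF/(1+0.0305)^t    t·PV
  1        70.00        67.9282        67.9282
  2        70.00        65.9177       131.8354
  3     1,070.00       977.7769     2,933.3308
  Σ                  1,111.6228     3,133.0944
Price P = Σ PV = 1,111.6228.
Macaulay duration = Σ(t·PV) / P = 3,133.0944 / 1,111.6228 = 2.81849 years.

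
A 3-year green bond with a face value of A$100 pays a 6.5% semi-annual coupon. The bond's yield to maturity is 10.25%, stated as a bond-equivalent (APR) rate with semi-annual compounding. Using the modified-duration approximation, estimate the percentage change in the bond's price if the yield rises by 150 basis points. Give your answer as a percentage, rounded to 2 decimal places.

-3.94%

Periodic yield y = 0.05125. Modified duration first:
  t   CF        PV=CF/(1+0.05125)^t    t·PV
  1         3.25         3.0916         3.0916
  2         3.25         2.9408         5.8817
  3         3.25         2.7975         8.3924
  4         3.25         2.6611        10.6444
  5         3.25         2.5314        12.6568
  6       103.25        76.4987       458.9921
  Σ                     90.5210       499.6589
P = 90.5210; D_Mac = 5.51981 half-year periods = 2.75991 yrs; D_mod = 2.75991/(1+0.05125) = 2.62536 yrs.
ΔP/P ≈ -D_mod · Δy = -2.62536 × (+0.015) = -0.039380 = -3.9380%.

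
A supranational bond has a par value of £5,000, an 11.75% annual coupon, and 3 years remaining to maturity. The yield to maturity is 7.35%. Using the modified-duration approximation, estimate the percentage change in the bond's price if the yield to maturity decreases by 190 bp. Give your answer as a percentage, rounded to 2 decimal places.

+4.80%

Periodic yield y = 0.0735. Modified duration first:
  t   CF        PV=CF/(1+0.0735)^t    t·PV
  1       587.50       547.2753       547.2753
  2       587.50       509.8046     1,019.6093
  3     5,587.50     4,516.5975    13,549.7925
  Σ                  5,573.6774    15,116.6770
P = 5,573.6774; D_Mac = 2.71216 yrs; D_mod = 2.71216/(1+0.0735) = 2.52646 yrs.
ΔP/P ≈ -D_mod · Δy = -2.52646 × (-0.019) = +0.048003 = +4.8003%.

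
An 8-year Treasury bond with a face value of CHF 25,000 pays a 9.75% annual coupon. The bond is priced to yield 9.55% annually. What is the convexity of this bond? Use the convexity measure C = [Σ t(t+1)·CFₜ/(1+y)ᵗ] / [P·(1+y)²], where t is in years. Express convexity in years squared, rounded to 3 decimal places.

39.656

With y = 0.0955:
  t   CF        PV=CF/(1+0.0955)^t    t·PV        t(t+1)·PV
  1     2,437.50     2,225.0114     2,225.0114       4,450.0228
  2     2,437.50     2,031.0465     4,062.0929      12,186.2788
  3     2,437.50     1,853.9904     5,561.9712      22,247.8847
  4     2,437.50     1,692.3691     6,769.4765      33,847.3827
  5     2,437.50     1,544.8372     7,724.1859      46,345.1156
  6     2,437.50     1,410.1663     8,460.9978      59,226.9848
  7     2,437.50     1,287.2353     9,010.6473      72,085.1785
  8    27,437.50    13,226.5166   105,812.1331     952,309.1976
  Σ                 25,271.1729   149,626.5162   1,202,698.0455
P = 25,271.1729.
Convexity = Σ t(t+1)·PV / [P·(1+y)²] = 1,202,698.0455 / (25,271.1729 × 1.200120) = 39.65578.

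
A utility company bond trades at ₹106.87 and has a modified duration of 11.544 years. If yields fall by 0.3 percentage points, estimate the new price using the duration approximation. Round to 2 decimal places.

Duration approximation: ΔP/P ≈ -D_mod · Δy = -11.544 × (-0.003) = +0.034632.
New price ≈ 106.87 × (1 + 0.034632) = 110.57112184.

₹110.57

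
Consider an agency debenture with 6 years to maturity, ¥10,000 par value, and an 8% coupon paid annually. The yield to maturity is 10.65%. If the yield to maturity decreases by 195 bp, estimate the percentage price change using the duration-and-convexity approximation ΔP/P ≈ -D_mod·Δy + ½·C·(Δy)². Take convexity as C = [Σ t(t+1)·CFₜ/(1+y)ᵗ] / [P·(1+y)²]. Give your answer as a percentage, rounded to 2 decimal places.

+9.17%

With y = 0.1065:
  t   CF        PV=CF/(1+0.1065)^t    t·PV        t(t+1)·PV
  1       800.00       723.0005       723.0005       1,446.0009
  2       800.00       653.4121     1,306.8241       3,920.4724
  3       800.00       590.5215     1,771.5646       7,086.2583
  4       800.00       533.6842     2,134.7366      10,673.6832
  5       800.00       482.3174     2,411.5868      14,469.5209
  6    10,800.00     5,884.5769    35,307.4617     247,152.2317
  Σ                  8,867.5125    43,655.1743     284,748.1674
P = 8,867.5125; D_Mac = 4.92305 yrs; D_mod = 4.44921 yrs; C = 26.22746.
Duration effect: -4.44921 × (-0.0195) = +0.086760
Convexity effect: 0.5 × 26.22746 × (-0.0195)² = +0.0049865
ΔP/P ≈ +0.086760 + 0.0049865 = +0.091746 = +9.1746%.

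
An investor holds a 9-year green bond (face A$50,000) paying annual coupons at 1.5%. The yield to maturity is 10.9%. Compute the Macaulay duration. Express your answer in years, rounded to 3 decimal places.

Periodic yield y = 0.109. Discount each cash flow and weight by its year:
  t   CF        PV=CF/(1+0.109)^t    t·PV
  1       750.00       676.2849       676.2849
  2       750.00       609.8151     1,219.6302
  3       750.00       549.8784     1,649.6351
  4       750.00       495.8326     1,983.3304
  5       750.00       447.0988     2,235.4941
  6       750.00       403.1549     2,418.9296
  7       750.00       363.5302     2,544.7111
  8       750.00       327.8000     2,622.3997
  9    50,750.00    20,001.0194   180,009.1747
  Σ                 23,874.4143   195,359.5898
Price P = Σ PV = 23,874.4143.
Macaulay duration = Σ(t·PV) / P = 195,359.5898 / 23,874.4143 = 8.18280 years.

8.183 years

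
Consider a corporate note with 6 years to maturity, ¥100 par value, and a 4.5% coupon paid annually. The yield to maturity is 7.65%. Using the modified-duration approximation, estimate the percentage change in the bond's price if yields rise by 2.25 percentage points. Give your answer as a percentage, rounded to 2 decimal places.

Periodic yield y = 0.0765. Modified duration first:
  t   CF        PV=CF/(1+0.0765)^t    t·PV
  1         4.50         4.1802         4.1802
  2         4.50         3.8832         7.7663
  3         4.50         3.6072        10.8216
  4         4.50         3.3509        13.4034
  5         4.50         3.1127        15.5637
  6       104.50        67.1478       402.8871
  Σ                     85.2820       454.6223
P = 85.2820; D_Mac = 5.33081 yrs; D_mod = 5.33081/(1+0.0765) = 4.95198 yrs.
ΔP/P ≈ -D_mod · Δy = -4.95198 × (+0.0225) = -0.111420 = -11.1420%.

-11.14%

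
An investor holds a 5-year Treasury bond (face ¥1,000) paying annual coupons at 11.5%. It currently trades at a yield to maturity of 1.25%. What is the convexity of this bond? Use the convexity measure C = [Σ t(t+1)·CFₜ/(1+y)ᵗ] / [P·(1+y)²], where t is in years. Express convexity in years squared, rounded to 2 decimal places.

23.41

With y = 0.0125:
  t   CF        PV=CF/(1+0.0125)^t    t·PV        t(t+1)·PV
  1       115.00       113.5802       113.5802         227.1605
  2       115.00       112.1780       224.3560         673.0681
  3       115.00       110.7931       332.3793       1,329.5173
  4       115.00       109.4253       437.7012       2,188.5058
  5     1,115.00     1,047.8514     5,239.2571      31,435.5427
  Σ                  1,493.8281     6,347.2739      35,853.7945
P = 1,493.8281.
Convexity = Σ t(t+1)·PV / [P·(1+y)²] = 35,853.7945 / (1,493.8281 × 1.025156) = 23.41232.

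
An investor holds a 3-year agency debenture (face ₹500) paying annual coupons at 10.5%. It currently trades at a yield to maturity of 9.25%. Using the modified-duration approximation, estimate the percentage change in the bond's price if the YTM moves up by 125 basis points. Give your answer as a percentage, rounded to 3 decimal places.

Periodic yield y = 0.0925. Modified duration first:
  t   CF        PV=CF/(1+0.0925)^t    t·PV
  1        52.50        48.0549        48.0549
  2        52.50        43.9862        87.9724
  3       552.50       423.7093     1,271.1278
  Σ                    515.7504     1,407.1551
P = 515.7504; D_Mac = 2.72836 yrs; D_mod = 2.72836/(1+0.0925) = 2.49736 yrs.
ΔP/P ≈ -D_mod · Δy = -2.49736 × (+0.0125) = -0.031217 = -3.1217%.

-3.122%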